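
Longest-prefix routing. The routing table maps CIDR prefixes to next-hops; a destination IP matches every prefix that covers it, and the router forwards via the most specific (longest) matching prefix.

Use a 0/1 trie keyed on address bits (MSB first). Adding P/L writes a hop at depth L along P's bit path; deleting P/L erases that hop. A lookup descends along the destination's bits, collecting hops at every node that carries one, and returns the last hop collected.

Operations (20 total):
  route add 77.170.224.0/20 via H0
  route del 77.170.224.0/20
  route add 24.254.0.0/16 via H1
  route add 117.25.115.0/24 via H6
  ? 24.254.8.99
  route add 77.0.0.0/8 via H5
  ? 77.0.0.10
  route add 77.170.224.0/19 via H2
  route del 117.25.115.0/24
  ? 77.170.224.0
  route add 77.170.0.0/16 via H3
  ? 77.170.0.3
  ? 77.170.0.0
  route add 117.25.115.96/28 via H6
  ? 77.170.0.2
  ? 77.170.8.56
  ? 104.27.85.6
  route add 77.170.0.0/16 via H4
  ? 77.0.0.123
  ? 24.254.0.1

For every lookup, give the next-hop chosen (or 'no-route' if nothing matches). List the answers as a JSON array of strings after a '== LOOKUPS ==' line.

Process each operation:
  + 77.170.224.0/20 (H0) depth=20
  del 77.170.224.0/20 (clear depth 20)
  + 24.254.0.0/16 (H1) depth=16
  + 117.25.115.0/24 (H6) depth=24
  Q 24.254.8.99: descend 0001100011111110 ; hops seen [H1] ; pick H1
  + 77.0.0.0/8 (H5) depth=8
  Q 77.0.0.10: descend 01001101 ; hops seen [H5] ; pick H5
  + 77.170.224.0/19 (H2) depth=19
  del 117.25.115.0/24 (clear depth 24)
  Q 77.170.224.0: descend 01001101101010101110 ; hops seen [H5,H2] ; pick H2
  + 77.170.0.0/16 (H3) depth=16
  Q 77.170.0.3: descend 0100110110101010 ; hops seen [H5,H3] ; pick H3
  Q 77.170.0.0: descend 0100110110101010 ; hops seen [H5,H3] ; pick H3
  + 117.25.115.96/28 (H6) depth=28
  Q 77.170.0.2: descend 0100110110101010 ; hops seen [H5,H3] ; pick H3
  Q 77.170.8.56: descend 0100110110101010 ; hops seen [H5,H3] ; pick H3
  Q 104.27.85.6: descend 011 ; hops seen [∅] ; pick no-route
  + 77.170.0.0/16 (H4) depth=16
  Q 77.0.0.123: descend 01001101 ; hops seen [H5] ; pick H5
  Q 24.254.0.1: descend 0001100011111110 ; hops seen [H1] ; pick H1

== LOOKUPS ==
["H1","H5","H2","H3","H3","H3","H3","no-route","H5","H1"]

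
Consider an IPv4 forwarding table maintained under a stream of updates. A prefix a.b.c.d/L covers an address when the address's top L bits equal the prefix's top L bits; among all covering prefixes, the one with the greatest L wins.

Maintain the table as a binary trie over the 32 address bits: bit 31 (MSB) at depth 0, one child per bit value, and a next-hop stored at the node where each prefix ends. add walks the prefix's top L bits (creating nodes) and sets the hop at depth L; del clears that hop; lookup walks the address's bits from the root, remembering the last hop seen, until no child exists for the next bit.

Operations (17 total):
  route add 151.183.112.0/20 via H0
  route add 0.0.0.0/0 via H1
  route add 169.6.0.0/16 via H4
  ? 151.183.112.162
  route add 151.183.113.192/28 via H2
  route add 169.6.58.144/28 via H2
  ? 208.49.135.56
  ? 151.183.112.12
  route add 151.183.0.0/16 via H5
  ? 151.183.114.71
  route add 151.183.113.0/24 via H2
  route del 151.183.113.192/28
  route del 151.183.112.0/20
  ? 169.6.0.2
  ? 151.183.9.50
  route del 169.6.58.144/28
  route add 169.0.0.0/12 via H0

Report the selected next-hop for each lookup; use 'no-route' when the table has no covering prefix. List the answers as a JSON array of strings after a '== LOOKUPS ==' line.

Process each operation:
  + 151.183.112.0/20 (H0) depth=20
  + 0.0.0.0/0 (H1) depth=0
  + 169.6.0.0/16 (H4) depth=16
  ? 151.183.112.162  path d0:H1→d1:-→d2:-→d3:-→d4:-→d5:-→d6:-→d7:-→d8:-→d9:-→d10:-→d11:-→d12:-→d13:-→d14:-→d15:-→d16:-→d17:-→d18:-→d19:-→d20:H0  best=H0
  + 151.183.113.192/28 (H2) depth=28
  + 169.6.58.144/28 (H2) depth=28
  ? 208.49.135.56  path d0:H1→d1:-  best=H1
  ? 151.183.112.12  path d0:H1→d1:-→d2:-→d3:-→d4:-→d5:-→d6:-→d7:-→d8:-→d9:-→d10:-→d11:-→d12:-→d13:-→d14:-→d15:-→d16:-→d17:-→d18:-→d19:-→d20:H0→d21:-→d22:-→d23:-  best=H0
  + 151.183.0.0/16 (H5) depth=16
  ? 151.183.114.71  path d0:H1→d1:-→d2:-→d3:-→d4:-→d5:-→d6:-→d7:-→d8:-→d9:-→d10:-→d11:-→d12:-→d13:-→d14:-→d15:-→d16:H5→d17:-→d18:-→d19:-→d20:H0→d21:-→d22:-  best=H0
  + 151.183.113.0/24 (H2) depth=24
  del 151.183.113.192/28 (clear depth 28)
  del 151.183.112.0/20 (clear depth 20)
  ? 169.6.0.2  path d0:H1→d1:-→d2:-→d3:-→d4:-→d5:-→d6:-→d7:-→d8:-→d9:-→d10:-→d11:-→d12:-→d13:-→d14:-→d15:-→d16:H4→d17:-→d18:-  best=H4
  ? 151.183.9.50  path d0:H1→d1:-→d2:-→d3:-→d4:-→d5:-→d6:-→d7:-→d8:-→d9:-→d10:-→d11:-→d12:-→d13:-→d14:-→d15:-→d16:H5→d17:-  best=H5
  del 169.6.58.144/28 (clear depth 28)
  + 169.0.0.0/12 (H0) depth=12

== LOOKUPS ==
["H0","H1","H0","H0","H4","H5"]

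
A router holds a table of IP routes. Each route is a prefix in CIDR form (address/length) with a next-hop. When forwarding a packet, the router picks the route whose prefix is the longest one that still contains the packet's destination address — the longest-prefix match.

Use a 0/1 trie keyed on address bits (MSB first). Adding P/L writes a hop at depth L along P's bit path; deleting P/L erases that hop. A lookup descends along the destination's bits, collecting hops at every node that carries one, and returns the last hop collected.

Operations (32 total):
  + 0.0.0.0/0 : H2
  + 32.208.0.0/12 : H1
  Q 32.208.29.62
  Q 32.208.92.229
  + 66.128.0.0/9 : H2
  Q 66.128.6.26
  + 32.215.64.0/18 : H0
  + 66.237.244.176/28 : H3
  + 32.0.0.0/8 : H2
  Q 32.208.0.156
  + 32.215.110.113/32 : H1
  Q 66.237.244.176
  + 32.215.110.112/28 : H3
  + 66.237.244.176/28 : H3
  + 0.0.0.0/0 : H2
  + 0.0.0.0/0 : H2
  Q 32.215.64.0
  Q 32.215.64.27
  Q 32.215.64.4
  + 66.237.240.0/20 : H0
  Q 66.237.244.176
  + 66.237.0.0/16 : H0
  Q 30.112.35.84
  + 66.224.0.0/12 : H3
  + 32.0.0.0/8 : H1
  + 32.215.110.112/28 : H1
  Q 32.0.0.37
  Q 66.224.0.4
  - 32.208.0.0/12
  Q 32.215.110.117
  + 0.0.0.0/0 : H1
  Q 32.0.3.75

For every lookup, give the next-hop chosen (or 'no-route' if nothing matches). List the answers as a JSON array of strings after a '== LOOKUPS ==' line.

Process each operation:
  + 0.0.0.0/0 (H2) depth=0
  + 32.208.0.0/12 (H1) depth=12
  Q 32.208.29.62: descend 001000001101 ; hops seen [H2,H1] ; pick H1
  Q 32.208.92.229: descend 001000001101 ; hops seen [H2,H1] ; pick H1
  + 66.128.0.0/9 (H2) depth=9
  Q 66.128.6.26: descend 010000101 ; hops seen [H2,H2] ; pick H2
  + 32.215.64.0/18 (H0) depth=18
  + 66.237.244.176/28 (H3) depth=28
  + 32.0.0.0/8 (H2) depth=8
  Q 32.208.0.156: descend 0010000011010 ; hops seen [H2,H2,H1] ; pick H1
  + 32.215.110.113/32 (H1) depth=32
  Q 66.237.244.176: descend 0100001011101101111101001011 ; hops seen [H2,H2,H3] ; pick H3
  + 32.215.110.112/28 (H3) depth=28
  + 66.237.244.176/28 (H3) depth=28
  + 0.0.0.0/0 (H2) depth=0
  + 0.0.0.0/0 (H2) depth=0
  Q 32.215.64.0: descend 001000001101011101 ; hops seen [H2,H2,H1,H0] ; pick H0
  Q 32.215.64.27: descend 001000001101011101 ; hops seen [H2,H2,H1,H0] ; pick H0
  Q 32.215.64.4: descend 001000001101011101 ; hops seen [H2,H2,H1,H0] ; pick H0
  + 66.237.240.0/20 (H0) depth=20
  Q 66.237.244.176: descend 0100001011101101111101001011 ; hops seen [H2,H2,H0,H3] ; pick H3
  + 66.237.0.0/16 (H0) depth=16
  Q 30.112.35.84: descend 00 ; hops seen [H2] ; pick H2
  + 66.224.0.0/12 (H3) depth=12
  + 32.0.0.0/8 (H1) depth=8
  + 32.215.110.112/28 (H1) depth=28
  Q 32.0.0.37: descend 00100000 ; hops seen [H2,H1] ; pick H1
  Q 66.224.0.4: descend 010000101110 ; hops seen [H2,H2,H3] ; pick H3
  del 32.208.0.0/12 (clear depth 12)
  Q 32.215.110.117: descend 00100000110101110110111001110 ; hops seen [H2,H1,H0,H1] ; pick H1
  + 0.0.0.0/0 (H1) depth=0
  Q 32.0.3.75: descend 00100000 ; hops seen [H1,H1] ; pick H1

== LOOKUPS ==
["H1","H1","H2","H1","H3","H0","H0","H0","H3","H2","H1","H3","H1","H1"]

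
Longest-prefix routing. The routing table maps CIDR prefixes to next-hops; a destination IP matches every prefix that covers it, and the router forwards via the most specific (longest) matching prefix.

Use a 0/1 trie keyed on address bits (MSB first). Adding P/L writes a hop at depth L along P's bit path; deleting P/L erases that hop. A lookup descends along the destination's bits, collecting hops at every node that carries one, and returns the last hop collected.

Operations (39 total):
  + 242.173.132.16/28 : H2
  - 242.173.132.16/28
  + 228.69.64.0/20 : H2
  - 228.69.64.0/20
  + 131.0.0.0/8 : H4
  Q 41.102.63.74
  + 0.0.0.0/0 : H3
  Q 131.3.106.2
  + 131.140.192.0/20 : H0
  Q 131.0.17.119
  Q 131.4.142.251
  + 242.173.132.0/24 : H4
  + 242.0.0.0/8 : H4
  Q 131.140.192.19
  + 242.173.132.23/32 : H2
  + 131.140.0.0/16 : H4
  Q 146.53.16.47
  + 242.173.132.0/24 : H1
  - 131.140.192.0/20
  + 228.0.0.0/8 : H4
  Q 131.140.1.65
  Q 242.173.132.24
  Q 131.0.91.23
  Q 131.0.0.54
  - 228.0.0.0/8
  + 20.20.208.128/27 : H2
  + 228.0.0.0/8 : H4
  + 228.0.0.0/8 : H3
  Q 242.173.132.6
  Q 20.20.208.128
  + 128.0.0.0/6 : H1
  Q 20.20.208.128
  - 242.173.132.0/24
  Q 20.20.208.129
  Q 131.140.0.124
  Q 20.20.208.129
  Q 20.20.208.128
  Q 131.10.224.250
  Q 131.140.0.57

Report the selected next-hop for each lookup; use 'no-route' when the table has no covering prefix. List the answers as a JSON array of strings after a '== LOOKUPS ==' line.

Process each operation:
  add 242.173.132.16/28 -> H2 at depth 28
  - 242.173.132.16/28 clear@28
  add 228.69.64.0/20 -> H2 at depth 20
  - 228.69.64.0/20 clear@20
  add 131.0.0.0/8 -> H4 at depth 8
  lookup 41.102.63.74: bits ε walk d0:- -> no-route
  add 0.0.0.0/0 -> H3 at depth 0
  lookup 131.3.106.2: bits 10000011 walk d0:H3→d1:-→d2:-→d3:-→d4:-→d5:-→d6:-→d7:-→d8:H4 -> H4
  add 131.140.192.0/20 -> H0 at depth 20
  lookup 131.0.17.119: bits 10000011 walk d0:H3→d1:-→d2:-→d3:-→d4:-→d5:-→d6:-→d7:-→d8:H4 -> H4
  lookup 131.4.142.251: bits 10000011 walk d0:H3→d1:-→d2:-→d3:-→d4:-→d5:-→d6:-→d7:-→d8:H4 -> H4
  add 242.173.132.0/24 -> H4 at depth 24
  add 242.0.0.0/8 -> H4 at depth 8
  lookup 131.140.192.19: bits 10000011100011001100 walk d0:H3→d1:-→d2:-→d3:-→d4:-→d5:-→d6:-→d7:-→d8:H4→d9:-→d10:-→d11:-→d12:-→d13:-→d14:-→d15:-→d16:-→d17:-→d18:-→d19:-→d20:H0 -> H0
  add 242.173.132.23/32 -> H2 at depth 32
  add 131.140.0.0/16 -> H4 at depth 16
  lookup 146.53.16.47: bits 100 walk d0:H3→d1:-→d2:-→d3:- -> H3
  add 242.173.132.0/24 -> H1 at depth 24
  - 131.140.192.0/20 clear@20
  add 228.0.0.0/8 -> H4 at depth 8
  lookup 131.140.1.65: bits 1000001110001100 walk d0:H3→d1:-→d2:-→d3:-→d4:-→d5:-→d6:-→d7:-→d8:H4→d9:-→d10:-→d11:-→d12:-→d13:-→d14:-→d15:-→d16:H4 -> H4
  lookup 242.173.132.24: bits 1111001010101101100001000001 walk d0:H3→d1:-→d2:-→d3:-→d4:-→d5:-→d6:-→d7:-→d8:H4→d9:-→d10:-→d11:-→d12:-→d13:-→d14:-→d15:-→d16:-→d17:-→d18:-→d19:-→d20:-→d21:-→d22:-→d23:-→d24:H1→d25:-→d26:-→d27:-→d28:- -> H1
  lookup 131.0.91.23: bits 10000011 walk d0:H3→d1:-→d2:-→d3:-→d4:-→d5:-→d6:-→d7:-→d8:H4 -> H4
  lookup 131.0.0.54: bits 10000011 walk d0:H3→d1:-→d2:-→d3:-→d4:-→d5:-→d6:-→d7:-→d8:H4 -> H4
  - 228.0.0.0/8 clear@8
  add 20.20.208.128/27 -> H2 at depth 27
  add 228.0.0.0/8 -> H4 at depth 8
  add 228.0.0.0/8 -> H3 at depth 8
  lookup 242.173.132.6: bits 111100101010110110000100000 walk d0:H3→d1:-→d2:-→d3:-→d4:-→d5:-→d6:-→d7:-→d8:H4→d9:-→d10:-→d11:-→d12:-→d13:-→d14:-→d15:-→d16:-→d17:-→d18:-→d19:-→d20:-→d21:-→d22:-→d23:-→d24:H1→d25:-→d26:-→d27:- -> H1
  lookup 20.20.208.128: bits 000101000001010011010000100 walk d0:H3→d1:-→d2:-→d3:-→d4:-→d5:-→d6:-→d7:-→d8:-→d9:-→d10:-→d11:-→d12:-→d13:-→d14:-→d15:-→d16:-→d17:-→d18:-→d19:-→d20:-→d21:-→d22:-→d23:-→d24:-→d25:-→d26:-→d27:H2 -> H2
  add 128.0.0.0/6 -> H1 at depth 6
  lookup 20.20.208.128: bits 000101000001010011010000100 walk d0:H3→d1:-→d2:-→d3:-→d4:-→d5:-→d6:-→d7:-→d8:-→d9:-→d10:-→d11:-→d12:-→d13:-→d14:-→d15:-→d16:-→d17:-→d18:-→d19:-→d20:-→d21:-→d22:-→d23:-→d24:-→d25:-→d26:-→d27:H2 -> H2
  - 242.173.132.0/24 clear@24
  lookup 20.20.208.129: bits 000101000001010011010000100 walk d0:H3→d1:-→d2:-→d3:-→d4:-→d5:-→d6:-→d7:-→d8:-→d9:-→d10:-→d11:-→d12:-→d13:-→d14:-→d15:-→d16:-→d17:-→d18:-→d19:-→d20:-→d21:-→d22:-→d23:-→d24:-→d25:-→d26:-→d27:H2 -> H2
  lookup 131.140.0.124: bits 1000001110001100 walk d0:H3→d1:-→d2:-→d3:-→d4:-→d5:-→d6:H1→d7:-→d8:H4→d9:-→d10:-→d11:-→d12:-→d13:-→d14:-→d15:-→d16:H4 -> H4
  lookup 20.20.208.129: bits 000101000001010011010000100 walk d0:H3→d1:-→d2:-→d3:-→d4:-→d5:-→d6:-→d7:-→d8:-→d9:-→d10:-→d11:-→d12:-→d13:-→d14:-→d15:-→d16:-→d17:-→d18:-→d19:-→d20:-→d21:-→d22:-→d23:-→d24:-→d25:-→d26:-→d27:H2 -> H2
  lookup 20.20.208.128: bits 000101000001010011010000100 walk d0:H3→d1:-→d2:-→d3:-→d4:-→d5:-→d6:-→d7:-→d8:-→d9:-→d10:-→d11:-→d12:-→d13:-→d14:-→d15:-→d16:-→d17:-→d18:-→d19:-→d20:-→d21:-→d22:-→d23:-→d24:-→d25:-→d26:-→d27:H2 -> H2
  lookup 131.10.224.250: bits 10000011 walk d0:H3→d1:-→d2:-→d3:-→d4:-→d5:-→d6:H1→d7:-→d8:H4 -> H4
  lookup 131.140.0.57: bits 1000001110001100 walk d0:H3→d1:-→d2:-→d3:-→d4:-→d5:-→d6:H1→d7:-→d8:H4→d9:-→d10:-→d11:-→d12:-→d13:-→d14:-→d15:-→d16:H4 -> H4

== LOOKUPS ==
["no-route","H4","H4","H4","H0","H3","H4","H1","H4","H4","H1","H2","H2","H2","H4","H2","H2","H4","H4"]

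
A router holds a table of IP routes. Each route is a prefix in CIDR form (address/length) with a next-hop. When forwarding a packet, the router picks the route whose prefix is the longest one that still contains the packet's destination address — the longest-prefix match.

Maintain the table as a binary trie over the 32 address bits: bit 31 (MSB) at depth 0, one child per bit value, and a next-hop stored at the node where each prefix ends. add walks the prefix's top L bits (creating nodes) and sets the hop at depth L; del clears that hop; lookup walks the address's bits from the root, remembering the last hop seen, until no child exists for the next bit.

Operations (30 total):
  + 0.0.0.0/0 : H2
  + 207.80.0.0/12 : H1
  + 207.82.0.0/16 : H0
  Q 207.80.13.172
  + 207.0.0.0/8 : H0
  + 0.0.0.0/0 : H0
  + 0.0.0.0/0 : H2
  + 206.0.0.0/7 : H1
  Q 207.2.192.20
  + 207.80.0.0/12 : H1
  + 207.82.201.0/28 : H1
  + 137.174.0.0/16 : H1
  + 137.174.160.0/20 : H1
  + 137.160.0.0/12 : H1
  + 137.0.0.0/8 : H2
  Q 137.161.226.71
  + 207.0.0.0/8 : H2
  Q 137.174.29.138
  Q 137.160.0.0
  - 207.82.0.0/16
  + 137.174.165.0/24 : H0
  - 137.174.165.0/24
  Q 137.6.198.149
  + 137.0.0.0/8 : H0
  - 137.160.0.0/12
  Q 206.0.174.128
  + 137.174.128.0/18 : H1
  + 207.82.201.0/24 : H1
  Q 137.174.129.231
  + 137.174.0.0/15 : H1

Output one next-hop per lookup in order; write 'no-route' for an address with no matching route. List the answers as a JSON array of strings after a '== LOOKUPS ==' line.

Process each operation:
  + 0.0.0.0/0 (H2) depth=0
  + 207.80.0.0/12 (H1) depth=12
  + 207.82.0.0/16 (H0) depth=16
  ? 207.80.13.172  path d0:H2→d1:-→d2:-→d3:-→d4:-→d5:-→d6:-→d7:-→d8:-→d9:-→d10:-→d11:-→d12:H1→d13:-→d14:-  best=H1
  + 207.0.0.0/8 (H0) depth=8
  + 0.0.0.0/0 (H0) depth=0
  + 0.0.0.0/0 (H2) depth=0
  + 206.0.0.0/7 (H1) depth=7
  ? 207.2.192.20  path d0:H2→d1:-→d2:-→d3:-→d4:-→d5:-→d6:-→d7:H1→d8:H0→d9:-  best=H0
  + 207.80.0.0/12 (H1) depth=12
  + 207.82.201.0/28 (H1) depth=28
  + 137.174.0.0/16 (H1) depth=16
  + 137.174.160.0/20 (H1) depth=20
  + 137.160.0.0/12 (H1) depth=12
  + 137.0.0.0/8 (H2) depth=8
  ? 137.161.226.71  path d0:H2→d1:-→d2:-→d3:-→d4:-→d5:-→d6:-→d7:-→d8:H2→d9:-→d10:-→d11:-→d12:H1  best=H1
  + 207.0.0.0/8 (H2) depth=8
  ? 137.174.29.138  path d0:H2→d1:-→d2:-→d3:-→d4:-→d5:-→d6:-→d7:-→d8:H2→d9:-→d10:-→d11:-→d12:H1→d13:-→d14:-→d15:-→d16:H1  best=H1
  ? 137.160.0.0  path d0:H2→d1:-→d2:-→d3:-→d4:-→d5:-→d6:-→d7:-→d8:H2→d9:-→d10:-→d11:-→d12:H1  best=H1
  - 207.82.0.0/16 clear@16
  + 137.174.165.0/24 (H0) depth=24
  - 137.174.165.0/24 clear@24
  ? 137.6.198.149  path d0:H2→d1:-→d2:-→d3:-→d4:-→d5:-→d6:-→d7:-→d8:H2  best=H2
  + 137.0.0.0/8 (H0) depth=8
  - 137.160.0.0/12 clear@12
  ? 206.0.174.128  path d0:H2→d1:-→d2:-→d3:-→d4:-→d5:-→d6:-→d7:H1  best=H1
  + 137.174.128.0/18 (H1) depth=18
  + 207.82.201.0/24 (H1) depth=24
  ? 137.174.129.231  path d0:H2→d1:-→d2:-→d3:-→d4:-→d5:-→d6:-→d7:-→d8:H0→d9:-→d10:-→d11:-→d12:-→d13:-→d14:-→d15:-→d16:H1→d17:-→d18:H1  best=H1
  + 137.174.0.0/15 (H1) depth=15

== LOOKUPS ==
["H1","H0","H1","H1","H1","H2","H1","H1"]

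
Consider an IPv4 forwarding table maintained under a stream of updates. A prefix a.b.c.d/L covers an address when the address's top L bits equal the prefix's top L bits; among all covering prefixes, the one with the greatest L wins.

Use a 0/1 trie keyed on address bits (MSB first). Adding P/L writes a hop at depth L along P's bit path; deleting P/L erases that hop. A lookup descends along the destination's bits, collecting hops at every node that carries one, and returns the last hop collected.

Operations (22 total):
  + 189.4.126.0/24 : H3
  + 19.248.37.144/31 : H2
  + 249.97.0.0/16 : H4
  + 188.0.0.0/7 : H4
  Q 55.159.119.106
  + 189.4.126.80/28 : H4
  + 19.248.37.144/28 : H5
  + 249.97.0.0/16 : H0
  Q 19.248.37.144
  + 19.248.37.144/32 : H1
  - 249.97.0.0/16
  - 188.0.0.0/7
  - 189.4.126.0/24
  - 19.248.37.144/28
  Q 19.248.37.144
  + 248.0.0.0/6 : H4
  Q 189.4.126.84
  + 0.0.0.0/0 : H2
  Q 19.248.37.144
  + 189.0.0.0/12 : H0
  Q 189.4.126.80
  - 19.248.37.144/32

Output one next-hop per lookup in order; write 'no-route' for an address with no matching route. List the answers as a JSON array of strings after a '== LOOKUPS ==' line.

Trace:
  + 189.4.126.0/24 (H3) depth=24
  + 19.248.37.144/31 (H2) depth=31
  + 249.97.0.0/16 (H4) depth=16
  + 188.0.0.0/7 (H4) depth=7
  ? 55.159.119.106  path d0:-→d1:-→d2:-  best=no-route
  + 189.4.126.80/28 (H4) depth=28
  + 19.248.37.144/28 (H5) depth=28
  + 249.97.0.0/16 (H0) depth=16
  ? 19.248.37.144  path d0:-→d1:-→d2:-→d3:-→d4:-→d5:-→d6:-→d7:-→d8:-→d9:-→d10:-→d11:-→d12:-→d13:-→d14:-→d15:-→d16:-→d17:-→d18:-→d19:-→d20:-→d21:-→d22:-→d23:-→d24:-→d25:-→d26:-→d27:-→d28:H5→d29:-→d30:-→d31:H2  best=H2
  + 19.248.37.144/32 (H1) depth=32
  - 249.97.0.0/16 clear@16
  - 188.0.0.0/7 clear@7
  - 189.4.126.0/24 clear@24
  - 19.248.37.144/28 clear@28
  ? 19.248.37.144  path d0:-→d1:-→d2:-→d3:-→d4:-→d5:-→d6:-→d7:-→d8:-→d9:-→d10:-→d11:-→d12:-→d13:-→d14:-→d15:-→d16:-→d17:-→d18:-→d19:-→d20:-→d21:-→d22:-→d23:-→d24:-→d25:-→d26:-→d27:-→d28:-→d29:-→d30:-→d31:H2→d32:H1  best=H1
  + 248.0.0.0/6 (H4) depth=6
  ? 189.4.126.84  path d0:-→d1:-→d2:-→d3:-→d4:-→d5:-→d6:-→d7:-→d8:-→d9:-→d10:-→d11:-→d12:-→d13:-→d14:-→d15:-→d16:-→d17:-→d18:-→d19:-→d20:-→d21:-→d22:-→d23:-→d24:-→d25:-→d26:-→d27:-→d28:H4  best=H4
  + 0.0.0.0/0 (H2) depth=0
  ? 19.248.37.144  path d0:H2→d1:-→d2:-→d3:-→d4:-→d5:-→d6:-→d7:-→d8:-→d9:-→d10:-→d11:-→d12:-→d13:-→d14:-→d15:-→d16:-→d17:-→d18:-→d19:-→d20:-→d21:-→d22:-→d23:-→d24:-→d25:-→d26:-→d27:-→d28:-→d29:-→d30:-→d31:H2→d32:H1  best=H1
  + 189.0.0.0/12 (H0) depth=12
  ? 189.4.126.80  path d0:H2→d1:-→d2:-→d3:-→d4:-→d5:-→d6:-→d7:-→d8:-→d9:-→d10:-→d11:-→d12:H0→d13:-→d14:-→d15:-→d16:-→d17:-→d18:-→d19:-→d20:-→d21:-→d22:-→d23:-→d24:-→d25:-→d26:-→d27:-→d28:H4  best=H4
  - 19.248.37.144/32 clear@32

== LOOKUPS ==
["no-route","H2","H1","H4","H1","H4"]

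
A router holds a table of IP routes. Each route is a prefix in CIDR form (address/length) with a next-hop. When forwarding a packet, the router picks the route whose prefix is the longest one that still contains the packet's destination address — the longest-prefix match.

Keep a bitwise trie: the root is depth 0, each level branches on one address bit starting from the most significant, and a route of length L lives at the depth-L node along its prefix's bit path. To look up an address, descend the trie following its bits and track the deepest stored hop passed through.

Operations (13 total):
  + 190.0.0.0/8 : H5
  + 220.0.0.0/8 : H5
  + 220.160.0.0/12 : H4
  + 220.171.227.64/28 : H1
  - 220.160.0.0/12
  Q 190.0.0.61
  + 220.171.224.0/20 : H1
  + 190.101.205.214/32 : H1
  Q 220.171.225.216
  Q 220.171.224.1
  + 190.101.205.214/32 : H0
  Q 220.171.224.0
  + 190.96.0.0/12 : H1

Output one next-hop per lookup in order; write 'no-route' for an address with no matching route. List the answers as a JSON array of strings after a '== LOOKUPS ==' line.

Apply in order:
  + 190.0.0.0/8 (H5) depth=8
  + 220.0.0.0/8 (H5) depth=8
  + 220.160.0.0/12 (H4) depth=12
  + 220.171.227.64/28 (H1) depth=28
  - 220.160.0.0/12 clear@12
  ? 190.0.0.61  path d0:-→d1:-→d2:-→d3:-→d4:-→d5:-→d6:-→d7:-→d8:H5  best=H5
  + 220.171.224.0/20 (H1) depth=20
  + 190.101.205.214/32 (H1) depth=32
  ? 220.171.225.216  path d0:-→d1:-→d2:-→d3:-→d4:-→d5:-→d6:-→d7:-→d8:H5→d9:-→d10:-→d11:-→d12:-→d13:-→d14:-→d15:-→d16:-→d17:-→d18:-→d19:-→d20:H1→d21:-→d22:-  best=H1
  ? 220.171.224.1  path d0:-→d1:-→d2:-→d3:-→d4:-→d5:-→d6:-→d7:-→d8:H5→d9:-→d10:-→d11:-→d12:-→d13:-→d14:-→d15:-→d16:-→d17:-→d18:-→d19:-→d20:H1→d21:-→d22:-  best=H1
  + 190.101.205.214/32 (H0) depth=32
  ? 220.171.224.0  path d0:-→d1:-→d2:-→d3:-→d4:-→d5:-→d6:-→d7:-→d8:H5→d9:-→d10:-→d11:-→d12:-→d13:-→d14:-→d15:-→d16:-→d17:-→d18:-→d19:-→d20:H1→d21:-→d22:-  best=H1
  + 190.96.0.0/12 (H1) depth=12

== LOOKUPS ==
["H5","H1","H1","H1"]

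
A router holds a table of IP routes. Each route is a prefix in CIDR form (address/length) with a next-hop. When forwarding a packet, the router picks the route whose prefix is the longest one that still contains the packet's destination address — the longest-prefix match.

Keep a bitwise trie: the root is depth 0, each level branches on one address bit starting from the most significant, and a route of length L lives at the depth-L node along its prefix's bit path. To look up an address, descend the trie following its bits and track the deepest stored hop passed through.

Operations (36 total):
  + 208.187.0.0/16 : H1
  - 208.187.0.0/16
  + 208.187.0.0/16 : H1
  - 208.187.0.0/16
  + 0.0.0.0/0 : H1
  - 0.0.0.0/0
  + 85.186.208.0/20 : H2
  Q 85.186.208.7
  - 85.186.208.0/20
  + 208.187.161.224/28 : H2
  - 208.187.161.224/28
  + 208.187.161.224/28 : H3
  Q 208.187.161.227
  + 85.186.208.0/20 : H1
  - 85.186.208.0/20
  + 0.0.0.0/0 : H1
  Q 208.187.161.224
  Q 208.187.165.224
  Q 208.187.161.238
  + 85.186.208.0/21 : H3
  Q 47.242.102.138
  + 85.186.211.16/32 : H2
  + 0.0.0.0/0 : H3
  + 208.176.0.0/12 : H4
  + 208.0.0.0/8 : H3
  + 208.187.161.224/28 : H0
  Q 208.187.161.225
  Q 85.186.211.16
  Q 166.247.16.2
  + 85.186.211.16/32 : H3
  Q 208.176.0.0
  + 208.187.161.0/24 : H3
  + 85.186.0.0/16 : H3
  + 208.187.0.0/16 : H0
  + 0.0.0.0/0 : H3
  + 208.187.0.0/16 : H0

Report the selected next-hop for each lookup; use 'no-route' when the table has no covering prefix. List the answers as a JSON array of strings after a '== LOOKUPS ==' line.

Trace:
  + 208.187.0.0/16 (H1) depth=16
  - 208.187.0.0/16 clear@16
  + 208.187.0.0/16 (H1) depth=16
  - 208.187.0.0/16 clear@16
  + 0.0.0.0/0 (H1) depth=0
  - 0.0.0.0/0 clear@0
  + 85.186.208.0/20 (H2) depth=20
  lookup 85.186.208.7: bits 01010101101110101101 walk d0:-→d1:-→d2:-→d3:-→d4:-→d5:-→d6:-→d7:-→d8:-→d9:-→d10:-→d11:-→d12:-→d13:-→d14:-→d15:-→d16:-→d17:-→d18:-→d19:-→d20:H2 -> H2
  - 85.186.208.0/20 clear@20
  + 208.187.161.224/28 (H2) depth=28
  - 208.187.161.224/28 clear@28
  + 208.187.161.224/28 (H3) depth=28
  lookup 208.187.161.227: bits 1101000010111011101000011110 walk d0:-→d1:-→d2:-→d3:-→d4:-→d5:-→d6:-→d7:-→d8:-→d9:-→d10:-→d11:-→d12:-→d13:-→d14:-→d15:-→d16:-→d17:-→d18:-→d19:-→d20:-→d21:-→d22:-→d23:-→d24:-→d25:-→d26:-→d27:-→d28:H3 -> H3
  + 85.186.208.0/20 (H1) depth=20
  - 85.186.208.0/20 clear@20
  + 0.0.0.0/0 (H1) depth=0
  lookup 208.187.161.224: bits 1101000010111011101000011110 walk d0:H1→d1:-→d2:-→d3:-→d4:-→d5:-→d6:-→d7:-→d8:-→d9:-→d10:-→d11:-→d12:-→d13:-→d14:-→d15:-→d16:-→d17:-→d18:-→d19:-→d20:-→d21:-→d22:-→d23:-→d24:-→d25:-→d26:-→d27:-→d28:H3 -> H3
  lookup 208.187.165.224: bits 110100001011101110100 walk d0:H1→d1:-→d2:-→d3:-→d4:-→d5:-→d6:-→d7:-→d8:-→d9:-→d10:-→d11:-→d12:-→d13:-→d14:-→d15:-→d16:-→d17:-→d18:-→d19:-→d20:-→d21:- -> H1
  lookup 208.187.161.238: bits 1101000010111011101000011110 walk d0:H1→d1:-→d2:-→d3:-→d4:-→d5:-→d6:-→d7:-→d8:-→d9:-→d10:-→d11:-→d12:-→d13:-→d14:-→d15:-→d16:-→d17:-→d18:-→d19:-→d20:-→d21:-→d22:-→d23:-→d24:-→d25:-→d26:-→d27:-→d28:H3 -> H3
  + 85.186.208.0/21 (H3) depth=21
  lookup 47.242.102.138: bits 0 walk d0:H1→d1:- -> H1
  + 85.186.211.16/32 (H2) depth=32
  + 0.0.0.0/0 (H3) depth=0
  + 208.176.0.0/12 (H4) depth=12
  + 208.0.0.0/8 (H3) depth=8
  + 208.187.161.224/28 (H0) depth=28
  lookup 208.187.161.225: bits 1101000010111011101000011110 walk d0:H3→d1:-→d2:-→d3:-→d4:-→d5:-→d6:-→d7:-→d8:H3→d9:-→d10:-→d11:-→d12:H4→d13:-→d14:-→d15:-→d16:-→d17:-→d18:-→d19:-→d20:-→d21:-→d22:-→d23:-→d24:-→d25:-→d26:-→d27:-→d28:H0 -> H0
  lookup 85.186.211.16: bits 01010101101110101101001100010000 walk d0:H3→d1:-→d2:-→d3:-→d4:-→d5:-→d6:-→d7:-→d8:-→d9:-→d10:-→d11:-→d12:-→d13:-→d14:-→d15:-→d16:-→d17:-→d18:-→d19:-→d20:-→d21:H3→d22:-→d23:-→d24:-→d25:-→d26:-→d27:-→d28:-→d29:-→d30:-→d31:-→d32:H2 -> H2
  lookup 166.247.16.2: bits 1 walk d0:H3→d1:- -> H3
  + 85.186.211.16/32 (H3) depth=32
  lookup 208.176.0.0: bits 110100001011 walk d0:H3→d1:-→d2:-→d3:-→d4:-→d5:-→d6:-→d7:-→d8:H3→d9:-→d10:-→d11:-→d12:H4 -> H4
  + 208.187.161.0/24 (H3) depth=24
  + 85.186.0.0/16 (H3) depth=16
  + 208.187.0.0/16 (H0) depth=16
  + 0.0.0.0/0 (H3) depth=0
  + 208.187.0.0/16 (H0) depth=16

== LOOKUPS ==
["H2","H3","H3","H1","H3","H1","H0","H2","H3","H4"]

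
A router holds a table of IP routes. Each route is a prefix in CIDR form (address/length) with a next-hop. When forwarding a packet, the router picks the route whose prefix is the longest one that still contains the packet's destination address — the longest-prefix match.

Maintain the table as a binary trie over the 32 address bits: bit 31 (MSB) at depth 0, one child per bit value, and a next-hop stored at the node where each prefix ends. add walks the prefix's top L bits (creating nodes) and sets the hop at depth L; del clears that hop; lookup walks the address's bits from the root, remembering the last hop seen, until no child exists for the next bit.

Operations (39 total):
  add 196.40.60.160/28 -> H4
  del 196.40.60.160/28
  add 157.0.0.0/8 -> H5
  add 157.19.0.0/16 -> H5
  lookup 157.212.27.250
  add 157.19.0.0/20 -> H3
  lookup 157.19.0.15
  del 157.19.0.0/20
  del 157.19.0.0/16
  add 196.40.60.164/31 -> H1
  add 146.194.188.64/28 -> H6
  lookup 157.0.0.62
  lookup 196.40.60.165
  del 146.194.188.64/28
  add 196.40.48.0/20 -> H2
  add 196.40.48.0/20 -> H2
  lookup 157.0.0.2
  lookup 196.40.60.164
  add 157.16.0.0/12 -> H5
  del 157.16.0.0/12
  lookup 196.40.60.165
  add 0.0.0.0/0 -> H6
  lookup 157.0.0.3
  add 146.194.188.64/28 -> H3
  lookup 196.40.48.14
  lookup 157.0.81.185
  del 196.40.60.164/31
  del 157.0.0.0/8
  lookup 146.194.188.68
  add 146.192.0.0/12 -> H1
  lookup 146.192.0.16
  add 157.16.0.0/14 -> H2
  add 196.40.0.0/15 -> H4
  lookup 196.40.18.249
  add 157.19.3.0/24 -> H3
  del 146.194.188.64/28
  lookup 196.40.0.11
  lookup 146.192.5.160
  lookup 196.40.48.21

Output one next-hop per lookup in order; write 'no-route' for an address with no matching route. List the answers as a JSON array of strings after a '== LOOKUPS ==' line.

Apply in order:
  add 196.40.60.160/28 -> H4 at depth 28
  del 196.40.60.160/28 (clear depth 28)
  add 157.0.0.0/8 -> H5 at depth 8
  add 157.19.0.0/16 -> H5 at depth 16
  Q 157.212.27.250: descend 10011101 ; hops seen [H5] ; pick H5
  add 157.19.0.0/20 -> H3 at depth 20
  Q 157.19.0.15: descend 10011101000100110000 ; hops seen [H5,H5,H3] ; pick H3
  del 157.19.0.0/20 (clear depth 20)
  del 157.19.0.0/16 (clear depth 16)
  add 196.40.60.164/31 -> H1 at depth 31
  add 146.194.188.64/28 -> H6 at depth 28
  Q 157.0.0.62: descend 10011101000 ; hops seen [H5] ; pick H5
  Q 196.40.60.165: descend 1100010000101000001111001010010 ; hops seen [H1] ; pick H1
  del 146.194.188.64/28 (clear depth 28)
  add 196.40.48.0/20 -> H2 at depth 20
  add 196.40.48.0/20 -> H2 at depth 20
  Q 157.0.0.2: descend 10011101000 ; hops seen [H5] ; pick H5
  Q 196.40.60.164: descend 1100010000101000001111001010010 ; hops seen [H2,H1] ; pick H1
  add 157.16.0.0/12 -> H5 at depth 12
  del 157.16.0.0/12 (clear depth 12)
  Q 196.40.60.165: descend 1100010000101000001111001010010 ; hops seen [H2,H1] ; pick H1
  add 0.0.0.0/0 -> H6 at depth 0
  Q 157.0.0.3: descend 10011101000 ; hops seen [H6,H5] ; pick H5
  add 146.194.188.64/28 -> H3 at depth 28
  Q 196.40.48.14: descend 11000100001010000011 ; hops seen [H6,H2] ; pick H2
  Q 157.0.81.185: descend 10011101000 ; hops seen [H6,H5] ; pick H5
  del 196.40.60.164/31 (clear depth 31)
  del 157.0.0.0/8 (clear depth 8)
  Q 146.194.188.68: descend 1001001011000010101111000100 ; hops seen [H6,H3] ; pick H3
  add 146.192.0.0/12 -> H1 at depth 12
  Q 146.192.0.16: descend 10010010110000 ; hops seen [H6,H1] ; pick H1
  add 157.16.0.0/14 -> H2 at depth 14
  add 196.40.0.0/15 -> H4 at depth 15
  Q 196.40.18.249: descend 110001000010100000 ; hops seen [H6,H4] ; pick H4
  add 157.19.3.0/24 -> H3 at depth 24
  del 146.194.188.64/28 (clear depth 28)
  Q 196.40.0.11: descend 110001000010100000 ; hops seen [H6,H4] ; pick H4
  Q 146.192.5.160: descend 10010010110000 ; hops seen [H6,H1] ; pick H1
  Q 196.40.48.21: descend 11000100001010000011 ; hops seen [H6,H4,H2] ; pick H2

== LOOKUPS ==
["H5","H3","H5","H1","H5","H1","H1","H5","H2","H5","H3","H1","H4","H4","H1","H2"]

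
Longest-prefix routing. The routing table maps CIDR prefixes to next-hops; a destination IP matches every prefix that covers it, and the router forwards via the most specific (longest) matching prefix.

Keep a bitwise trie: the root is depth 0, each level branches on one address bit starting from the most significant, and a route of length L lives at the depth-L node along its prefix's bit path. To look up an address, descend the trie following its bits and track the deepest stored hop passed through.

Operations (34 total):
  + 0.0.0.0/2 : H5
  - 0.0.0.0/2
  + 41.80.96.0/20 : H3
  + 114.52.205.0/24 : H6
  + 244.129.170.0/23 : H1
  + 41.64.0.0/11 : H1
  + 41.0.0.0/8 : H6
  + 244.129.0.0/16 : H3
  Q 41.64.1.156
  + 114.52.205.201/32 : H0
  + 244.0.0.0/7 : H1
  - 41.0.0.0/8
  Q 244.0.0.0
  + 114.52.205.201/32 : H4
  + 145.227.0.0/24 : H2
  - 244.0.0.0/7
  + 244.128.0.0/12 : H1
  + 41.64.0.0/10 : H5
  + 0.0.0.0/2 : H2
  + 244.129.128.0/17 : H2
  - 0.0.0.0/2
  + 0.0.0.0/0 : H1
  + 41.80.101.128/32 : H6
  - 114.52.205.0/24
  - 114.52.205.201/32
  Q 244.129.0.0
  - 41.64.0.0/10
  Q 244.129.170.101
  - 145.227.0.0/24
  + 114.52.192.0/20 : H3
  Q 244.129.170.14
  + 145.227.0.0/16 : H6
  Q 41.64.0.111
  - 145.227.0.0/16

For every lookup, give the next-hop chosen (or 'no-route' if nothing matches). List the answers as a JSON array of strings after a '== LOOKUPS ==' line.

Process each operation:
  + 0.0.0.0/2 (H5) depth=2
  del 0.0.0.0/2 (clear depth 2)
  + 41.80.96.0/20 (H3) depth=20
  + 114.52.205.0/24 (H6) depth=24
  + 244.129.170.0/23 (H1) depth=23
  + 41.64.0.0/11 (H1) depth=11
  + 41.0.0.0/8 (H6) depth=8
  + 244.129.0.0/16 (H3) depth=16
  lookup 41.64.1.156: bits 00101001010 walk d0:-→d1:-→d2:-→d3:-→d4:-→d5:-→d6:-→d7:-→d8:H6→d9:-→d10:-→d11:H1 -> H1
  + 114.52.205.201/32 (H0) depth=32
  + 244.0.0.0/7 (H1) depth=7
  del 41.0.0.0/8 (clear depth 8)
  lookup 244.0.0.0: bits 11110100 walk d0:-→d1:-→d2:-→d3:-→d4:-→d5:-→d6:-→d7:H1→d8:- -> H1
  + 114.52.205.201/32 (H4) depth=32
  + 145.227.0.0/24 (H2) depth=24
  del 244.0.0.0/7 (clear depth 7)
  + 244.128.0.0/12 (H1) depth=12
  + 41.64.0.0/10 (H5) depth=10
  + 0.0.0.0/2 (H2) depth=2
  + 244.129.128.0/17 (H2) depth=17
  del 0.0.0.0/2 (clear depth 2)
  + 0.0.0.0/0 (H1) depth=0
  + 41.80.101.128/32 (H6) depth=32
  del 114.52.205.0/24 (clear depth 24)
  del 114.52.205.201/32 (clear depth 32)
  lookup 244.129.0.0: bits 1111010010000001 walk d0:H1→d1:-→d2:-→d3:-→d4:-→d5:-→d6:-→d7:-→d8:-→d9:-→d10:-→d11:-→d12:H1→d13:-→d14:-→d15:-→d16:H3 -> H3
  del 41.64.0.0/10 (clear depth 10)
  lookup 244.129.170.101: bits 11110100100000011010101 walk d0:H1→d1:-→d2:-→d3:-→d4:-→d5:-→d6:-→d7:-→d8:-→d9:-→d10:-→d11:-→d12:H1→d13:-→d14:-→d15:-→d16:H3→d17:H2→d18:-→d19:-→d20:-→d21:-→d22:-→d23:H1 -> H1
  del 145.227.0.0/24 (clear depth 24)
  + 114.52.192.0/20 (H3) depth=20
  lookup 244.129.170.14: bits 11110100100000011010101 walk d0:H1→d1:-→d2:-→d3:-→d4:-→d5:-→d6:-→d7:-→d8:-→d9:-→d10:-→d11:-→d12:H1→d13:-→d14:-→d15:-→d16:H3→d17:H2→d18:-→d19:-→d20:-→d21:-→d22:-→d23:H1 -> H1
  + 145.227.0.0/16 (H6) depth=16
  lookup 41.64.0.111: bits 00101001010 walk d0:H1→d1:-→d2:-→d3:-→d4:-→d5:-→d6:-→d7:-→d8:-→d9:-→d10:-→d11:H1 -> H1
  del 145.227.0.0/16 (clear depth 16)

== LOOKUPS ==
["H1","H1","H3","H1","H1","H1"]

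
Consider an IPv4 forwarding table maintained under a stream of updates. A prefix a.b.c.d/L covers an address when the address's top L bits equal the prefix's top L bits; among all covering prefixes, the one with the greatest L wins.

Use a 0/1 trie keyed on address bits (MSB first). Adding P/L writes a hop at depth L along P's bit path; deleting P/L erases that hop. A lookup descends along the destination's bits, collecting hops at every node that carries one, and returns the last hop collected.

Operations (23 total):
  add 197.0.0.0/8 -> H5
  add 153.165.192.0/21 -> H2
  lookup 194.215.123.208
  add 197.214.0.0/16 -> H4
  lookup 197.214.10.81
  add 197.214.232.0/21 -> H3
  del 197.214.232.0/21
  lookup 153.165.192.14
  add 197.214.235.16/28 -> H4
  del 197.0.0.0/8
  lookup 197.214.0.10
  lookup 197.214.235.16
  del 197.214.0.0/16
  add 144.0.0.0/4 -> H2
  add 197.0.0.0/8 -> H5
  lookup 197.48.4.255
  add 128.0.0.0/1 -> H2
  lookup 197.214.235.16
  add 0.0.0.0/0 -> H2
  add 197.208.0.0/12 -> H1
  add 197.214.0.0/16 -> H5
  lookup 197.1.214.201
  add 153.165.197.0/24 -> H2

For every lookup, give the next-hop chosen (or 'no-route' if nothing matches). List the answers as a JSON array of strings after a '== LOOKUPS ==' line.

Process each operation:
  + 197.0.0.0/8 (H5) depth=8
  + 153.165.192.0/21 (H2) depth=21
  ? 194.215.123.208  path d0:-→d1:-→d2:-→d3:-→d4:-→d5:-  best=no-route
  + 197.214.0.0/16 (H4) depth=16
  ? 197.214.10.81  path d0:-→d1:-→d2:-→d3:-→d4:-→d5:-→d6:-→d7:-→d8:H5→d9:-→d10:-→d11:-→d12:-→d13:-→d14:-→d15:-→d16:H4  best=H4
  + 197.214.232.0/21 (H3) depth=21
  del 197.214.232.0/21 (clear depth 21)
  ? 153.165.192.14  path d0:-→d1:-→d2:-→d3:-→d4:-→d5:-→d6:-→d7:-→d8:-→d9:-→d10:-→d11:-→d12:-→d13:-→d14:-→d15:-→d16:-→d17:-→d18:-→d19:-→d20:-→d21:H2  best=H2
  + 197.214.235.16/28 (H4) depth=28
  del 197.0.0.0/8 (clear depth 8)
  ? 197.214.0.10  path d0:-→d1:-→d2:-→d3:-→d4:-→d5:-→d6:-→d7:-→d8:-→d9:-→d10:-→d11:-→d12:-→d13:-→d14:-→d15:-→d16:H4  best=H4
  ? 197.214.235.16  path d0:-→d1:-→d2:-→d3:-→d4:-→d5:-→d6:-→d7:-→d8:-→d9:-→d10:-→d11:-→d12:-→d13:-→d14:-→d15:-→d16:H4→d17:-→d18:-→d19:-→d20:-→d21:-→d22:-→d23:-→d24:-→d25:-→d26:-→d27:-→d28:H4  best=H4
  del 197.214.0.0/16 (clear depth 16)
  + 144.0.0.0/4 (H2) depth=4
  + 197.0.0.0/8 (H5) depth=8
  ? 197.48.4.255  path d0:-→d1:-→d2:-→d3:-→d4:-→d5:-→d6:-→d7:-→d8:H5  best=H5
  + 128.0.0.0/1 (H2) depth=1
  ? 197.214.235.16  path d0:-→d1:H2→d2:-→d3:-→d4:-→d5:-→d6:-→d7:-→d8:H5→d9:-→d10:-→d11:-→d12:-→d13:-→d14:-→d15:-→d16:-→d17:-→d18:-→d19:-→d20:-→d21:-→d22:-→d23:-→d24:-→d25:-→d26:-→d27:-→d28:H4  best=H4
  + 0.0.0.0/0 (H2) depth=0
  + 197.208.0.0/12 (H1) depth=12
  + 197.214.0.0/16 (H5) depth=16
  ? 197.1.214.201  path d0:H2→d1:H2→d2:-→d3:-→d4:-→d5:-→d6:-→d7:-→d8:H5  best=H5
  + 153.165.197.0/24 (H2) depth=24

== LOOKUPS ==
["no-route","H4","H2","H4","H4","H5","H4","H5"]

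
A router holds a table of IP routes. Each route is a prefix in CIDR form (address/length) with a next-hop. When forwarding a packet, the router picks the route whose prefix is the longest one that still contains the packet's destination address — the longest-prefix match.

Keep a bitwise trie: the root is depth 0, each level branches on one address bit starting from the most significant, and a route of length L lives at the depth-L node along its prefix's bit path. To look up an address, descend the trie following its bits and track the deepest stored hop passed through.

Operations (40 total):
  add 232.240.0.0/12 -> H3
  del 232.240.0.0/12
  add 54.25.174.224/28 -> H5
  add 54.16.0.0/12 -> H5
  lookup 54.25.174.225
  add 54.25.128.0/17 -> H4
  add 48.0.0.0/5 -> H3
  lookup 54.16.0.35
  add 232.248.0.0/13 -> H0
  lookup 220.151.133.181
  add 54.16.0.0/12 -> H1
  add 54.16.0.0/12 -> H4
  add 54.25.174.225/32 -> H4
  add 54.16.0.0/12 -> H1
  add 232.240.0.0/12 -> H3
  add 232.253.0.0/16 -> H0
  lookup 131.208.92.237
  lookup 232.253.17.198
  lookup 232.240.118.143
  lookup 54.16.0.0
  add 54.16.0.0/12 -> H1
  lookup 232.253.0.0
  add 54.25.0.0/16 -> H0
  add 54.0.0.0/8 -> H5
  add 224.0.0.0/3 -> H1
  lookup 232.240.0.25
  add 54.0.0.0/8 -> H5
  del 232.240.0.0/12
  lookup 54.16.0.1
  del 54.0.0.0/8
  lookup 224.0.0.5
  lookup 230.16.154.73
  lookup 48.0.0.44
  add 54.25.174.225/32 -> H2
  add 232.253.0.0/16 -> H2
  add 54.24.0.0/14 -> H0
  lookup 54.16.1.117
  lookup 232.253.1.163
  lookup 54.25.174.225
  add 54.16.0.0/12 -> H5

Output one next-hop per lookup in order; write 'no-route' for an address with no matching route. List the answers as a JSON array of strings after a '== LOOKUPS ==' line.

Trace:
  add 232.240.0.0/12 -> H3 at depth 12
  del 232.240.0.0/12 (clear depth 12)
  add 54.25.174.224/28 -> H5 at depth 28
  add 54.16.0.0/12 -> H5 at depth 12
  lookup 54.25.174.225: bits 0011011000011001101011101110 walk d0:-→d1:-→d2:-→d3:-→d4:-→d5:-→d6:-→d7:-→d8:-→d9:-→d10:-→d11:-→d12:H5→d13:-→d14:-→d15:-→d16:-→d17:-→d18:-→d19:-→d20:-→d21:-→d22:-→d23:-→d24:-→d25:-→d26:-→d27:-→d28:H5 -> H5
  add 54.25.128.0/17 -> H4 at depth 17
  add 48.0.0.0/5 -> H3 at depth 5
  lookup 54.16.0.35: bits 001101100001 walk d0:-→d1:-→d2:-→d3:-→d4:-→d5:H3→d6:-→d7:-→d8:-→d9:-→d10:-→d11:-→d12:H5 -> H5
  add 232.248.0.0/13 -> H0 at depth 13
  lookup 220.151.133.181: bits 11 walk d0:-→d1:-→d2:- -> no-route
  add 54.16.0.0/12 -> H1 at depth 12
  add 54.16.0.0/12 -> H4 at depth 12
  add 54.25.174.225/32 -> H4 at depth 32
  add 54.16.0.0/12 -> H1 at depth 12
  add 232.240.0.0/12 -> H3 at depth 12
  add 232.253.0.0/16 -> H0 at depth 16
  lookup 131.208.92.237: bits 1 walk d0:-→d1:- -> no-route
  lookup 232.253.17.198: bits 1110100011111101 walk d0:-→d1:-→d2:-→d3:-→d4:-→d5:-→d6:-→d7:-→d8:-→d9:-→d10:-→d11:-→d12:H3→d13:H0→d14:-→d15:-→d16:H0 -> H0
  lookup 232.240.118.143: bits 111010001111 walk d0:-→d1:-→d2:-→d3:-→d4:-→d5:-→d6:-→d7:-→d8:-→d9:-→d10:-→d11:-→d12:H3 -> H3
  lookup 54.16.0.0: bits 001101100001 walk d0:-→d1:-→d2:-→d3:-→d4:-→d5:H3→d6:-→d7:-→d8:-→d9:-→d10:-→d11:-→d12:H1 -> H1
  add 54.16.0.0/12 -> H1 at depth 12
  lookup 232.253.0.0: bits 1110100011111101 walk d0:-→d1:-→d2:-→d3:-→d4:-→d5:-→d6:-→d7:-→d8:-→d9:-→d10:-→d11:-→d12:H3→d13:H0→d14:-→d15:-→d16:H0 -> H0
  add 54.25.0.0/16 -> H0 at depth 16
  add 54.0.0.0/8 -> H5 at depth 8
  add 224.0.0.0/3 -> H1 at depth 3
  lookup 232.240.0.25: bits 111010001111 walk d0:-→d1:-→d2:-→d3:H1→d4:-→d5:-→d6:-→d7:-→d8:-→d9:-→d10:-→d11:-→d12:H3 -> H3
  add 54.0.0.0/8 -> H5 at depth 8
  del 232.240.0.0/12 (clear depth 12)
  lookup 54.16.0.1: bits 001101100001 walk d0:-→d1:-→d2:-→d3:-→d4:-→d5:H3→d6:-→d7:-→d8:H5→d9:-→d10:-→d11:-→d12:H1 -> H1
  del 54.0.0.0/8 (clear depth 8)
  lookup 224.0.0.5: bits 1110 walk d0:-→d1:-→d2:-→d3:H1→d4:- -> H1
  lookup 230.16.154.73: bits 1110 walk d0:-→d1:-→d2:-→d3:H1→d4:- -> H1
  lookup 48.0.0.44: bits 00110 walk d0:-→d1:-→d2:-→d3:-→d4:-→d5:H3 -> H3
  add 54.25.174.225/32 -> H2 at depth 32
  add 232.253.0.0/16 -> H2 at depth 16
  add 54.24.0.0/14 -> H0 at depth 14
  lookup 54.16.1.117: bits 001101100001 walk d0:-→d1:-→d2:-→d3:-→d4:-→d5:H3→d6:-→d7:-→d8:-→d9:-→d10:-→d11:-→d12:H1 -> H1
  lookup 232.253.1.163: bits 1110100011111101 walk d0:-→d1:-→d2:-→d3:H1→d4:-→d5:-→d6:-→d7:-→d8:-→d9:-→d10:-→d11:-→d12:-→d13:H0→d14:-→d15:-→d16:H2 -> H2
  lookup 54.25.174.225: bits 00110110000110011010111011100001 walk d0:-→d1:-→d2:-→d3:-→d4:-→d5:H3→d6:-→d7:-→d8:-→d9:-→d10:-→d11:-→d12:H1→d13:-→d14:H0→d15:-→d16:H0→d17:H4→d18:-→d19:-→d20:-→d21:-→d22:-→d23:-→d24:-→d25:-→d26:-→d27:-→d28:H5→d29:-→d30:-→d31:-→d32:H2 -> H2
  add 54.16.0.0/12 -> H5 at depth 12

== LOOKUPS ==
["H5","H5","no-route","no-route","H0","H3","H1","H0","H3","H1","H1","H1","H3","H1","H2","H2"]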